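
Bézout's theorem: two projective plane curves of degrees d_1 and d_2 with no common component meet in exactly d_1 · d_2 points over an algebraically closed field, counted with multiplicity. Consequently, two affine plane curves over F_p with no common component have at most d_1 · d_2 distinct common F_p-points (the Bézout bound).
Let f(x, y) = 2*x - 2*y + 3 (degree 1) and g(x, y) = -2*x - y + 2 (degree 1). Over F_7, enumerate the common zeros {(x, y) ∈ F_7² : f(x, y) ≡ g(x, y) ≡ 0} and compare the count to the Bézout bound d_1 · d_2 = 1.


Common zeros: {(6, 4)}; count = 1; Bézout bound = 1.

deg(f) = 1, deg(g) = 1, so Bézout bound = 1.
Scan x ∈ F_7. For each x, list the y ∈ F_7 with f(x, y) ≡ 0 and those with g(x, y) ≡ 0 (mod 7); the common zeros in that column are the intersection.
  x = 0: f ≡ 0 at y ∈ {5}; g ≡ 0 at y ∈ {2}; common: ∅.
  x = 1: f ≡ 0 at y ∈ {6}; g ≡ 0 at y ∈ {0}; common: ∅.
  x = 2: f ≡ 0 at y ∈ {0}; g ≡ 0 at y ∈ {5}; common: ∅.
  x = 3: f ≡ 0 at y ∈ {1}; g ≡ 0 at y ∈ {3}; common: ∅.
  x = 4: f ≡ 0 at y ∈ {2}; g ≡ 0 at y ∈ {1}; common: ∅.
  x = 5: f ≡ 0 at y ∈ {3}; g ≡ 0 at y ∈ {6}; common: ∅.
  x = 6: f ≡ 0 at y ∈ {4}; g ≡ 0 at y ∈ {4}; common: {4}.
Collecting: common zeros = {(6, 4)}, so the count is 1.
Comparison with the Bézout bound: 1 ≤ 1 = deg(f)·deg(g), as expected for curves with no common component (the bound is attained).


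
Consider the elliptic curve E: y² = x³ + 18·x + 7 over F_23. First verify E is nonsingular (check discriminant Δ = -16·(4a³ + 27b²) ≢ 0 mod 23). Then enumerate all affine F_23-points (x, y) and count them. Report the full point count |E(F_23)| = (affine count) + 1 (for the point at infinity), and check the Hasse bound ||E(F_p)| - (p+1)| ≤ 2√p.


Affine points = {(1, 7), (1, 16), (6, 3), (6, 20), (7, 4), (7, 19), (9, 1), (9, 22), (11, 8), (11, 15), (13, 0), (14, 6), (14, 17), (15, 8), (15, 15), (19, 3), (19, 20), (20, 8), (20, 15), (21, 3), (21, 20)}; affine count = 21; |E(F_23)| = 22.

Discriminant check: Δ ∝ 4a³ + 27b² = 4·18³ + 27·7² = 4·5832 + 27·49 ≡ 18 (mod 23). Nonzero ⇒ E is nonsingular.
For each x ∈ F_23, compute rhs = x³ + 18·x + 7 mod 23, then count y ∈ F_23 with y² ≡ rhs.
  x = 0: rhs = 7, matching y values: none (0 points).
  x = 1: rhs = 3, matching y values: 7, 16 (2 points).
  x = 2: rhs = 5, matching y values: none (0 points).
  x = 3: rhs = 19, matching y values: none (0 points).
  x = 4: rhs = 5, matching y values: none (0 points).
  x = 5: rhs = 15, matching y values: none (0 points).
  x = 6: rhs = 9, matching y values: 3, 20 (2 points).
  x = 7: rhs = 16, matching y values: 4, 19 (2 points).
  x = 8: rhs = 19, matching y values: none (0 points).
  x = 9: rhs = 1, matching y values: 1, 22 (2 points).
  x = 10: rhs = 14, matching y values: none (0 points).
  x = 11: rhs = 18, matching y values: 8, 15 (2 points).
  x = 12: rhs = 19, matching y values: none (0 points).
  x = 13: rhs = 0, matching y values: 0 (1 points).
  x = 14: rhs = 13, matching y values: 6, 17 (2 points).
  x = 15: rhs = 18, matching y values: 8, 15 (2 points).
  x = 16: rhs = 21, matching y values: none (0 points).
  x = 17: rhs = 5, matching y values: none (0 points).
  x = 18: rhs = 22, matching y values: none (0 points).
  x = 19: rhs = 9, matching y values: 3, 20 (2 points).
  x = 20: rhs = 18, matching y values: 8, 15 (2 points).
  x = 21: rhs = 9, matching y values: 3, 20 (2 points).
  x = 22: rhs = 11, matching y values: none (0 points).
Total affine count: 21.
Full point count |E(F_23)| = 21 + 1 = 22.
Hasse bound: |22 − (23+1)| = |-2| = 2 ≤ 2√23 ≈ 9.5917 ✓.


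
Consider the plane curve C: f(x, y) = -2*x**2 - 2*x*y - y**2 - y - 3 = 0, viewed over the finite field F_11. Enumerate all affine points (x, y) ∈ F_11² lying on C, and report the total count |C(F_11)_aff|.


Affine F_11-points: {(0, 5), (1, 4), (2, 0), (2, 6), (3, 6), (3, 9), (6, 4), (6, 5), (9, 0), (9, 3), (10, 3), (10, 9)}; count = 12.

For each of the 121 pairs (x, y) ∈ F_11², evaluate f(x, y) mod 11. Record the zeros.
  x = 0: [0↦8, 1↦6, 2↦2, 3↦7, 4↦10, 5↦0, 6↦10, 7↦7, 8↦2, 9↦6, 10↦8]  zeros at y ∈ {5}
  x = 1: [0↦6, 1↦2, 2↦7, 3↦10, 4↦0, 5↦10, 6↦7, 7↦2, 8↦6, 9↦8, 10↦8]  zeros at y ∈ {4}
  x = 2: [0↦0, 1↦5, 2↦8, 3↦9, 4↦8, 5↦5, 6↦0, 7↦4, 8↦6, 9↦6, 10↦4]  zeros at y ∈ {0, 6}
  x = 3: [0↦1, 1↦4, 2↦5, 3↦4, 4↦1, 5↦7, 6↦0, 7↦2, 8↦2, 9↦0, 10↦7]  zeros at y ∈ {6, 9}
  x = 4: [0↦9, 1↦10, 2↦9, 3↦6, 4↦1, 5↦5, 6↦7, 7↦7, 8↦5, 9↦1, 10↦6]  zeros at y ∈ ∅
  x = 5: [0↦2, 1↦1, 2↦9, 3↦4, 4↦8, 5↦10, 6↦10, 7↦8, 8↦4, 9↦9, 10↦1]  zeros at y ∈ ∅
  x = 6: [0↦2, 1↦10, 2↦5, 3↦9, 4↦0, 5↦0, 6↦9, 7↦5, 8↦10, 9↦2, 10↦3]  zeros at y ∈ {4, 5}
  x = 7: [0↦9, 1↦4, 2↦8, 3↦10, 4↦10, 5↦8, 6↦4, 7↦9, 8↦1, 9↦2, 10↦1]  zeros at y ∈ ∅
  x = 8: [0↦1, 1↦5, 2↦7, 3↦7, 4↦5, 5↦1, 6↦6, 7↦9, 8↦10, 9↦9, 10↦6]  zeros at y ∈ ∅
  x = 9: [0↦0, 1↦2, 2↦2, 3↦0, 4↦7, 5↦1, 6↦4, 7↦5, 8↦4, 9↦1, 10↦7]  zeros at y ∈ {0, 3}
  x = 10: [0↦6, 1↦6, 2↦4, 3↦0, 4↦5, 5↦8, 6↦9, 7↦8, 8↦5, 9↦0, 10↦4]  zeros at y ∈ {3, 9}
Collecting zeros: affine points = {(0, 5), (1, 4), (2, 0), (2, 6), (3, 6), (3, 9), (6, 4), (6, 5), (9, 0), (9, 3), (10, 3), (10, 9)}.
Total count |C(F_11)_aff| = 12.


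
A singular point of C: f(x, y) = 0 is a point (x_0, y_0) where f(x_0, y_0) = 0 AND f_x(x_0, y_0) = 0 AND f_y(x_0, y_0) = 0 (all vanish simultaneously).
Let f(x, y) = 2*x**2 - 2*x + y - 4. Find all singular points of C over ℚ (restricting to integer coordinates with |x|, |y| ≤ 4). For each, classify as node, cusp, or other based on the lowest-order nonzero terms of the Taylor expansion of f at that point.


No singular points in the scanned grid; C is smooth there.

Compute partial derivatives:
  f_x = 4*x - 2.
  f_y = 1.
f_y = 1 is a nonzero constant, so f_y never vanishes: no point (x, y) can satisfy f = f_x = f_y = 0. In particular no (x, y) ∈ {−4, ..., 4}² is singular; the curve is smooth.


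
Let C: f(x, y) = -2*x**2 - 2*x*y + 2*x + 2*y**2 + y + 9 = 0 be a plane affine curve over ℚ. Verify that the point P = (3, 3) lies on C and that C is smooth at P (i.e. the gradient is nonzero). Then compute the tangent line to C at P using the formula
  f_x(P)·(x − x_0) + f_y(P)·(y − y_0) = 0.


Tangent line at P: -16*x + 7*y + 27 = 0.

Step 1: f(3, 3) = 0, so P lies on C.
Step 2: partial derivatives
  f_x(x, y) = -4*x - 2*y + 2, f_y(x, y) = -2*x + 4*y + 1.
  f_x(P) = -16, f_y(P) = 7 (gradient nonzero, so P is smooth).
Step 3: tangent line at P: -16·(x − 3) + 7·(y − 3) = 0.
Expanding: -16*x + 7*y + 27 = 0.


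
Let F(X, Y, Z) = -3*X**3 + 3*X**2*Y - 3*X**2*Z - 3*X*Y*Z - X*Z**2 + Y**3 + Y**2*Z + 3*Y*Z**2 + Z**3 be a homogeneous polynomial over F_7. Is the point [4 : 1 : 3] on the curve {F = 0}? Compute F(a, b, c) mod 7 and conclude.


F(4,1,3) ≡ 6 (mod 7); P is NOT on the curve.

Evaluate F(4, 1, 3) term-by-term (mod 7).
  -3*X**3 ↦ -3·64·1·1 = -192
  3*X**2*Y ↦ 3·16·1·1 = 48
  -3*X**2*Z ↦ -3·16·1·3 = -144
  -3*X*Y*Z ↦ -3·4·1·3 = -36
  -X*Z**2 ↦ -1·4·1·9 = -36
  Y**3 ↦ 1·1·1·1 = 1
  Y**2*Z ↦ 1·1·1·3 = 3
  3*Y*Z**2 ↦ 3·1·1·9 = 27
  Z**3 ↦ 1·1·1·27 = 27
Sum: F(4, 1, 3) = (-192) + (48) + (-144) + (-36) + (-36) + (1) + (3) + (27) + (27) = -302.
Reducing mod 7: -302 ≡ 6 (mod 7).
Since F(a, b, c) ≡ 6 ≠ 0 (mod 7), P does NOT lie on the curve.


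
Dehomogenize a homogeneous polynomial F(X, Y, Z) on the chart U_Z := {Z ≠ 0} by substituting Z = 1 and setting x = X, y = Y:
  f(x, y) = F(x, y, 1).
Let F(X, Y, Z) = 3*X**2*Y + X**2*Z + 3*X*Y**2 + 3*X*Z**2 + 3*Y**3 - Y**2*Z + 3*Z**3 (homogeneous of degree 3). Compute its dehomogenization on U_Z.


f(x, y) = 3*x**2*y + x**2 + 3*x*y**2 + 3*x + 3*y**3 - y**2 + 3

On U_Z we set Z = 1. Each monomial c·X^i·Y^j·Z^k in F becomes c·x^i·y^j·1^k = c·x^i·y^j.
Substituting Z = 1: F(X, Y, 1) = 3*x**2*y + x**2 + 3*x*y**2 + 3*x + 3*y**3 - y**2 + 3.
Note: deg(f) ≤ deg(F) = 3; strict inequality happens when F is divisible by Z (lost terms).


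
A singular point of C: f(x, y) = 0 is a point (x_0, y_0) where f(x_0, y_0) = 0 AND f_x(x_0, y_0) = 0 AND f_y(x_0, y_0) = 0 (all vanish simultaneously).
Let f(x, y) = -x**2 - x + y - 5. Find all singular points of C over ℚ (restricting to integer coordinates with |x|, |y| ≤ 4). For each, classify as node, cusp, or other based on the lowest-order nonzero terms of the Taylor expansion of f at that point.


No singular points in the scanned grid; C is smooth there.

Compute partial derivatives:
  f_x = -2*x - 1.
  f_y = 1.
f_y = 1 is a nonzero constant, so f_y never vanishes: no point (x, y) can satisfy f = f_x = f_y = 0. In particular no (x, y) ∈ {−4, ..., 4}² is singular; the curve is smooth.


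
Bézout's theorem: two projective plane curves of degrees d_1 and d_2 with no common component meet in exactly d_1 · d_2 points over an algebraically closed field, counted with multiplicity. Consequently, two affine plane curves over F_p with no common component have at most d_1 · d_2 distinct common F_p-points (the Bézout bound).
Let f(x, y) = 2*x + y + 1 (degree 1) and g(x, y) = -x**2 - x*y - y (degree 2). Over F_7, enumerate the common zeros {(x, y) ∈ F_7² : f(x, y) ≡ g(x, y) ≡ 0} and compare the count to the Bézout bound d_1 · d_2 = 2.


Common zeros: ∅; count = 0; Bézout bound = 2.

deg(f) = 1, deg(g) = 2, so Bézout bound = 2.
Scan x ∈ F_7. For each x, list the y ∈ F_7 with f(x, y) ≡ 0 and those with g(x, y) ≡ 0 (mod 7); the common zeros in that column are the intersection.
  x = 0: f ≡ 0 at y ∈ {6}; g ≡ 0 at y ∈ {0}; common: ∅.
  x = 1: f ≡ 0 at y ∈ {4}; g ≡ 0 at y ∈ {3}; common: ∅.
  x = 2: f ≡ 0 at y ∈ {2}; g ≡ 0 at y ∈ {1}; common: ∅.
  x = 3: f ≡ 0 at y ∈ {0}; g ≡ 0 at y ∈ {3}; common: ∅.
  x = 4: f ≡ 0 at y ∈ {5}; g ≡ 0 at y ∈ {1}; common: ∅.
  x = 5: f ≡ 0 at y ∈ {3}; g ≡ 0 at y ∈ {4}; common: ∅.
  x = 6: f ≡ 0 at y ∈ {1}; g ≡ 0 at y ∈ ∅; common: ∅.
Collecting: common zeros = ∅, so the count is 0.
Comparison with the Bézout bound: 0 ≤ 2 = deg(f)·deg(g), as expected for curves with no common component (the affine F_7-count falls short of the bound because intersections may lie at infinity, over extension fields, or carry multiplicity).


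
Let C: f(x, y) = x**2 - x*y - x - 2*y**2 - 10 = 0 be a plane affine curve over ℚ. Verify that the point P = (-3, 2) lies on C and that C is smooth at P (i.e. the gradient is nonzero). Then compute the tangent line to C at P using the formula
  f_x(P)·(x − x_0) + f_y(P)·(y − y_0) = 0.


Tangent line at P: -9*x - 5*y - 17 = 0.

Step 1: f(-3, 2) = 0, so P lies on C.
Step 2: partial derivatives
  f_x(x, y) = 2*x - y - 1, f_y(x, y) = -x - 4*y.
  f_x(P) = -9, f_y(P) = -5 (gradient nonzero, so P is smooth).
Step 3: tangent line at P: -9·(x − -3) + -5·(y − 2) = 0.
Expanding: -9*x - 5*y - 17 = 0.


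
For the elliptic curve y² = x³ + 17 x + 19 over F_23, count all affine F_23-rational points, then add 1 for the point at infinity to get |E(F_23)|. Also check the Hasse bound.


Affine points = {(4, 6), (4, 17), (8, 0), (9, 2), (9, 21), (10, 4), (10, 19), (17, 0), (18, 4), (18, 19), (19, 5), (19, 18), (21, 0), (22, 1), (22, 22)}; affine count = 15; |E(F_23)| = 16.

Discriminant check: Δ ∝ 4a³ + 27b² = 4·17³ + 27·19² = 4·4913 + 27·361 ≡ 5 (mod 23). Nonzero ⇒ E is nonsingular.
For each x ∈ F_23, compute rhs = x³ + 17·x + 19 mod 23, then count y ∈ F_23 with y² ≡ rhs.
  x = 0: rhs = 19, matching y values: none (0 points).
  x = 1: rhs = 14, matching y values: none (0 points).
  x = 2: rhs = 15, matching y values: none (0 points).
  x = 3: rhs = 5, matching y values: none (0 points).
  x = 4: rhs = 13, matching y values: 6, 17 (2 points).
  x = 5: rhs = 22, matching y values: none (0 points).
  x = 6: rhs = 15, matching y values: none (0 points).
  x = 7: rhs = 21, matching y values: none (0 points).
  x = 8: rhs = 0, matching y values: 0 (1 points).
  x = 9: rhs = 4, matching y values: 2, 21 (2 points).
  x = 10: rhs = 16, matching y values: 4, 19 (2 points).
  x = 11: rhs = 19, matching y values: none (0 points).
  x = 12: rhs = 19, matching y values: none (0 points).
  x = 13: rhs = 22, matching y values: none (0 points).
  x = 14: rhs = 11, matching y values: none (0 points).
  x = 15: rhs = 15, matching y values: none (0 points).
  x = 16: rhs = 17, matching y values: none (0 points).
  x = 17: rhs = 0, matching y values: 0 (1 points).
  x = 18: rhs = 16, matching y values: 4, 19 (2 points).
  x = 19: rhs = 2, matching y values: 5, 18 (2 points).
  x = 20: rhs = 10, matching y values: none (0 points).
  x = 21: rhs = 0, matching y values: 0 (1 points).
  x = 22: rhs = 1, matching y values: 1, 22 (2 points).
Total affine count: 15.
Full point count |E(F_23)| = 15 + 1 = 16.
Hasse bound: |16 − (23+1)| = |-8| = 8 ≤ 2√23 ≈ 9.5917 ✓.


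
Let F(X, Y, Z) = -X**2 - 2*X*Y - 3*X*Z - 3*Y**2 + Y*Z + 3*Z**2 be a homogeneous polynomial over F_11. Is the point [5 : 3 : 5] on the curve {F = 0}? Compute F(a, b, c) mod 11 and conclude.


F(5,3,5) ≡ 10 (mod 11); P is NOT on the curve.

Evaluate F(5, 3, 5) term-by-term (mod 11).
  -X**2 ↦ -1·25·1·1 = -25
  -2*X*Y ↦ -2·5·3·1 = -30
  -3*X*Z ↦ -3·5·1·5 = -75
  -3*Y**2 ↦ -3·1·9·1 = -27
  Y*Z ↦ 1·1·3·5 = 15
  3*Z**2 ↦ 3·1·1·25 = 75
Sum: F(5, 3, 5) = (-25) + (-30) + (-75) + (-27) + (15) + (75) = -67.
Reducing mod 11: -67 ≡ 10 (mod 11).
Since F(a, b, c) ≡ 10 ≠ 0 (mod 11), P does NOT lie on the curve.


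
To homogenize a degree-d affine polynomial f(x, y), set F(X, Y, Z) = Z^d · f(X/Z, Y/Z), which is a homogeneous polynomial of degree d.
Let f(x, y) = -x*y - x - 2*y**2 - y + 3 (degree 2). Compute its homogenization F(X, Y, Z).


F(X, Y, Z) = -X*Y - X*Z - 2*Y**2 - Y*Z + 3*Z**2

deg(f) = 2.
Substitute x = X/Z, y = Y/Z into f, then multiply by Z^2.
  monomial -1·x^1·y^1 ↦ -1·X^1·Y^1·Z^0.
  monomial -1·x^1·y^0 ↦ -1·X^1·Y^0·Z^1.
  monomial -2·x^0·y^2 ↦ -2·X^0·Y^2·Z^0.
  monomial -1·x^0·y^1 ↦ -1·X^0·Y^1·Z^1.
  monomial 3·x^0·y^0 ↦ 3·X^0·Y^0·Z^2.
Collecting: F(X, Y, Z) = -X*Y - X*Z - 2*Y**2 - Y*Z + 3*Z**2.


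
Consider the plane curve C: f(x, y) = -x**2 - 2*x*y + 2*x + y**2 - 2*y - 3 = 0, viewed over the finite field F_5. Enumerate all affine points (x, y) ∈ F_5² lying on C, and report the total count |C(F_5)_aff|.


Affine F_5-points: {(0, 3), (0, 4), (1, 1), (1, 3), (4, 1), (4, 4)}; count = 6.

For each of the 25 pairs (x, y) ∈ F_5², evaluate f(x, y) mod 5. Record the zeros.
  x = 0: [0↦2, 1↦1, 2↦2, 3↦0, 4↦0]  zeros at y ∈ {3, 4}
  x = 1: [0↦3, 1↦0, 2↦4, 3↦0, 4↦3]  zeros at y ∈ {1, 3}
  x = 2: [0↦2, 1↦2, 2↦4, 3↦3, 4↦4]  zeros at y ∈ ∅
  x = 3: [0↦4, 1↦2, 2↦2, 3↦4, 4↦3]  zeros at y ∈ ∅
  x = 4: [0↦4, 1↦0, 2↦3, 3↦3, 4↦0]  zeros at y ∈ {1, 4}
Collecting zeros: affine points = {(0, 3), (0, 4), (1, 1), (1, 3), (4, 1), (4, 4)}.
Total count |C(F_5)_aff| = 6.


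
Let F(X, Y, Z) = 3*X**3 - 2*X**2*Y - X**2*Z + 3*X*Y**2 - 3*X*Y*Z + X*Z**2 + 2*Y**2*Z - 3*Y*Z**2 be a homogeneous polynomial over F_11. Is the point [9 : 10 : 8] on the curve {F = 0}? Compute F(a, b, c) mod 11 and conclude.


F(9,10,8) ≡ 0 (mod 11); P is on the curve.

Evaluate F(9, 10, 8) term-by-term (mod 11).
  3*X**3 ↦ 3·729·1·1 = 2187
  -2*X**2*Y ↦ -2·81·10·1 = -1620
  -X**2*Z ↦ -1·81·1·8 = -648
  3*X*Y**2 ↦ 3·9·100·1 = 2700
  -3*X*Y*Z ↦ -3·9·10·8 = -2160
  X*Z**2 ↦ 1·9·1·64 = 576
  2*Y**2*Z ↦ 2·1·100·8 = 1600
  -3*Y*Z**2 ↦ -3·1·10·64 = -1920
Sum: F(9, 10, 8) = (2187) + (-1620) + (-648) + (2700) + (-2160) + (576) + (1600) + (-1920) = 715.
Reducing mod 11: 715 ≡ 0 (mod 11).
Since F(a, b, c) ≡ 0 (mod 11), P lies on the curve.


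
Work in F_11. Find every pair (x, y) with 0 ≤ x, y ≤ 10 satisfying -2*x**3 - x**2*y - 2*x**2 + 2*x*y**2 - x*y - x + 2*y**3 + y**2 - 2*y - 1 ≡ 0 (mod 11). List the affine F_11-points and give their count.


Affine F_11-points: {(0, 1), (0, 5), (0, 10), (1, 4), (2, 5), (4, 0), (4, 1), (5, 6), (5, 8), (7, 0), (8, 6), (9, 9), (10, 0)}; count = 13.

For each of the 121 pairs (x, y) ∈ F_11², evaluate f(x, y) mod 11. Record the zeros.
  x = 0: [0↦10, 1↦0, 2↦4, 3↦1, 4↦3, 5↦0, 6↦4, 7↦5, 8↦4, 9↦2, 10↦0]  zeros at y ∈ {1, 5, 10}
  x = 1: [0↦5, 1↦6, 2↦3, 3↦8, 4↦0, 5↦2, 6↦4, 7↦7, 8↦1, 9↦9, 10↦10]  zeros at y ∈ {4}
  x = 2: [0↦6, 1↦5, 2↦4, 3↦4, 4↦6, 5↦0, 6↦9, 7↦1, 8↦10, 9↦4, 10↦6]  zeros at y ∈ {5}
  x = 3: [0↦1, 1↦7, 2↦6, 3↦10, 4↦9, 5↦4, 6↦7, 7↦8, 8↦8, 9↦8, 10↦9]  zeros at y ∈ ∅
  x = 4: [0↦0, 1↦0, 2↦8, 3↦3, 4↦8, 5↦2, 6↦8, 7↦5, 8↦5, 9↦9, 10↦7]  zeros at y ∈ {0, 1}
  x = 5: [0↦2, 1↦5, 2↦9, 3↦4, 4↦2, 5↦4, 6↦0, 7↦2, 8↦0, 9↦6, 10↦10]  zeros at y ∈ {6, 8}
  x = 6: [0↦6, 1↦10, 2↦8, 3↦1, 4↦1, 5↦9, 6↦4, 7↦9, 8↦3, 9↦9, 10↦6]  zeros at y ∈ ∅
  x = 7: [0↦0, 1↦3, 2↦4, 3↦4, 4↦4, 5↦5, 6↦8, 7↦3, 8↦2, 9↦6, 10↦5]  zeros at y ∈ {0}
  x = 8: [0↦5, 1↦5, 2↦7, 3↦1, 4↦10, 5↦2, 6↦0, 7↦5, 8↦7, 9↦7, 10↦6]  zeros at y ∈ {6}
  x = 9: [0↦9, 1↦4, 2↦5, 3↦2, 4↦7, 5↦10, 6↦1, 7↦3, 8↦6, 9↦0, 10↦8]  zeros at y ∈ {9}
  x = 10: [0↦0, 1↦10, 2↦8, 3↦6, 4↦5, 5↦6, 6↦10, 7↦7, 8↦9, 9↦6, 10↦10]  zeros at y ∈ {0}
Collecting zeros: affine points = {(0, 1), (0, 5), (0, 10), (1, 4), (2, 5), (4, 0), (4, 1), (5, 6), (5, 8), (7, 0), (8, 6), (9, 9), (10, 0)}.
Total count |C(F_11)_aff| = 13.


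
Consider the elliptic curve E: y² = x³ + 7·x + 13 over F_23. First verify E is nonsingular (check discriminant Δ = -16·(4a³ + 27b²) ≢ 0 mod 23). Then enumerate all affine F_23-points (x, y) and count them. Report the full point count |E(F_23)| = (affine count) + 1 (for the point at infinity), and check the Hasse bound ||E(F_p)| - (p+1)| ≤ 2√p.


Affine points = {(0, 6), (0, 17), (2, 9), (2, 14), (4, 6), (4, 17), (5, 9), (5, 14), (6, 8), (6, 15), (8, 11), (8, 12), (9, 0), (10, 5), (10, 18), (11, 8), (11, 15), (12, 10), (12, 13), (13, 1), (13, 22), (14, 7), (14, 16), (16, 9), (16, 14), (17, 10), (17, 13), (19, 6), (19, 17)}; affine count = 29; |E(F_23)| = 30.

Discriminant check: Δ ∝ 4a³ + 27b² = 4·7³ + 27·13² = 4·343 + 27·169 ≡ 1 (mod 23). Nonzero ⇒ E is nonsingular.
For each x ∈ F_23, compute rhs = x³ + 7·x + 13 mod 23, then count y ∈ F_23 with y² ≡ rhs.
  x = 0: rhs = 13, matching y values: 6, 17 (2 points).
  x = 1: rhs = 21, matching y values: none (0 points).
  x = 2: rhs = 12, matching y values: 9, 14 (2 points).
  x = 3: rhs = 15, matching y values: none (0 points).
  x = 4: rhs = 13, matching y values: 6, 17 (2 points).
  x = 5: rhs = 12, matching y values: 9, 14 (2 points).
  x = 6: rhs = 18, matching y values: 8, 15 (2 points).
  x = 7: rhs = 14, matching y values: none (0 points).
  x = 8: rhs = 6, matching y values: 11, 12 (2 points).
  x = 9: rhs = 0, matching y values: 0 (1 points).
  x = 10: rhs = 2, matching y values: 5, 18 (2 points).
  x = 11: rhs = 18, matching y values: 8, 15 (2 points).
  x = 12: rhs = 8, matching y values: 10, 13 (2 points).
  x = 13: rhs = 1, matching y values: 1, 22 (2 points).
  x = 14: rhs = 3, matching y values: 7, 16 (2 points).
  x = 15: rhs = 20, matching y values: none (0 points).
  x = 16: rhs = 12, matching y values: 9, 14 (2 points).
  x = 17: rhs = 8, matching y values: 10, 13 (2 points).
  x = 18: rhs = 14, matching y values: none (0 points).
  x = 19: rhs = 13, matching y values: 6, 17 (2 points).
  x = 20: rhs = 11, matching y values: none (0 points).
  x = 21: rhs = 14, matching y values: none (0 points).
  x = 22: rhs = 5, matching y values: none (0 points).
Total affine count: 29.
Full point count |E(F_23)| = 29 + 1 = 30.
Hasse bound: |30 − (23+1)| = |6| = 6 ≤ 2√23 ≈ 9.5917 ✓.


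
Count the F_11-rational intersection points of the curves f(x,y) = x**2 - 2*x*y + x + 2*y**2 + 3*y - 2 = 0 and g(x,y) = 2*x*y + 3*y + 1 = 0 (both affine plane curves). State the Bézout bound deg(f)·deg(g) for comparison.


Common zeros: ∅; count = 0; Bézout bound = 4.

deg(f) = 2, deg(g) = 2, so Bézout bound = 4.
Scan x ∈ F_11. For each x, list the y ∈ F_11 with f(x, y) ≡ 0 and those with g(x, y) ≡ 0 (mod 11); the common zeros in that column are the intersection.
  x = 0: f ≡ 0 at y ∈ {6, 9}; g ≡ 0 at y ∈ {7}; common: ∅.
  x = 1: f ≡ 0 at y ∈ {0, 5}; g ≡ 0 at y ∈ {2}; common: ∅.
  x = 2: f ≡ 0 at y ∈ ∅; g ≡ 0 at y ∈ {3}; common: ∅.
  x = 3: f ≡ 0 at y ∈ ∅; g ≡ 0 at y ∈ {6}; common: ∅.
  x = 4: f ≡ 0 at y ∈ ∅; g ≡ 0 at y ∈ ∅; common: ∅.
  x = 5: f ≡ 0 at y ∈ {2, 7}; g ≡ 0 at y ∈ {5}; common: ∅.
  x = 6: f ≡ 0 at y ∈ {1, 9}; g ≡ 0 at y ∈ {8}; common: ∅.
  x = 7: f ≡ 0 at y ∈ ∅; g ≡ 0 at y ∈ {9}; common: ∅.
  x = 8: f ≡ 0 at y ∈ {5, 7}; g ≡ 0 at y ∈ {4}; common: ∅.
  x = 9: f ≡ 0 at y ∈ {0, 2}; g ≡ 0 at y ∈ {1}; common: ∅.
  x = 10: f ≡ 0 at y ∈ ∅; g ≡ 0 at y ∈ {10}; common: ∅.
Collecting: common zeros = ∅, so the count is 0.
Comparison with the Bézout bound: 0 ≤ 4 = deg(f)·deg(g), as expected for curves with no common component (the affine F_11-count falls short of the bound because intersections may lie at infinity, over extension fields, or carry multiplicity).


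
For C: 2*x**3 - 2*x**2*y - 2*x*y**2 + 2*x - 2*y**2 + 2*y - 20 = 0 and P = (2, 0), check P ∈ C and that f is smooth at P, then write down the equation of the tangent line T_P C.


Tangent line at P: 26*x - 6*y - 52 = 0.

Step 1: f(2, 0) = 0, so P lies on C.
Step 2: partial derivatives
  f_x(x, y) = 6*x**2 - 4*x*y - 2*y**2 + 2, f_y(x, y) = -2*x**2 - 4*x*y - 4*y + 2.
  f_x(P) = 26, f_y(P) = -6 (gradient nonzero, so P is smooth).
Step 3: tangent line at P: 26·(x − 2) + -6·(y − 0) = 0.
Expanding: 26*x - 6*y - 52 = 0.


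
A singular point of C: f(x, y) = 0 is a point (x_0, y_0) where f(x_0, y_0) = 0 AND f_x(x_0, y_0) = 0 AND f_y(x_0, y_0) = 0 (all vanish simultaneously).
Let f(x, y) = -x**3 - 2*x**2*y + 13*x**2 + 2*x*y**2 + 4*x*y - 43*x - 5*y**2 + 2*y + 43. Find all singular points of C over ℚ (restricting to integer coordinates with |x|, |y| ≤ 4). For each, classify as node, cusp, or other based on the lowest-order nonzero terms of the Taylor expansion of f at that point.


Singular points: {(3, 2)}; classification: cusp.

Compute partial derivatives:
  f_x = -3*x**2 - 4*x*y + 26*x + 2*y**2 + 4*y - 43.
  f_y = -2*x**2 + 4*x*y + 4*x - 10*y + 2.
Scan x_0 ∈ {−4, ..., 4}. For each x_0, f_y(x_0, y) is a polynomial in y; find its integer roots y ∈ {−4, ..., 4}, then test f_x and f at those candidates.
  x = -4: f_y(-4, y) = -26*y - 46; no integer root y with |y| ≤ 4.
  x = -3: f_y(-3, y) = -22*y - 28; no integer root y with |y| ≤ 4.
  x = -2: f_y(-2, y) = -18*y - 14; no integer root y with |y| ≤ 4.
  x = -1: f_y(-1, y) = -14*y - 4; no integer root y with |y| ≤ 4.
  x = 0: f_y(0, y) = 2 - 10*y; no integer root y with |y| ≤ 4.
  x = 1: f_y(1, y) = 4 - 6*y; no integer root y with |y| ≤ 4.
  x = 2: f_y(2, y) = 2 - 2*y; vanishes at y ∈ {1}. (2, 1): f_x = -5 ≠ 0.
  x = 3: f_y(3, y) = 2*y - 4; vanishes at y ∈ {2}. (3, 2): f_x = 0, f = 0 — SINGULAR.
  x = 4: f_y(4, y) = 6*y - 14; no integer root y with |y| ≤ 4.
Only singular point on the grid: (3, 2).
Classify: substitute x = 3 + u, y = 2 + v and expand: f = -u**3 - 2*u**2*v + 2*u*v**2 + v**2.
No constant or linear terms (consistent with a singular point). Quadratic part: v**2. Cubic part: -u**3 - 2*u**2*v + 2*u*v**2.
The quadratic part v**2 is a perfect square, so there is a single (double) tangent line v = 0, i.e. y = 2. Restricting the cubic part to that line (v = 0) leaves -u**3 ≠ 0, so f is not divisible by v and the branch is v² ≈ u**3 to lowest order — this is a cusp.
Classification: cusp.


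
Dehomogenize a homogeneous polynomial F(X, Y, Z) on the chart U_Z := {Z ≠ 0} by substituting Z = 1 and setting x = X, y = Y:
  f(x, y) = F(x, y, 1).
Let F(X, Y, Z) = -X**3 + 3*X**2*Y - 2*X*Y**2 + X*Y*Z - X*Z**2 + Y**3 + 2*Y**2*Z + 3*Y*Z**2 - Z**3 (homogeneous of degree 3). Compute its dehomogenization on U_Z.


f(x, y) = -x**3 + 3*x**2*y - 2*x*y**2 + x*y - x + y**3 + 2*y**2 + 3*y - 1

On U_Z we set Z = 1. Each monomial c·X^i·Y^j·Z^k in F becomes c·x^i·y^j·1^k = c·x^i·y^j.
Substituting Z = 1: F(X, Y, 1) = -x**3 + 3*x**2*y - 2*x*y**2 + x*y - x + y**3 + 2*y**2 + 3*y - 1.
Note: deg(f) ≤ deg(F) = 3; strict inequality happens when F is divisible by Z (lost terms).


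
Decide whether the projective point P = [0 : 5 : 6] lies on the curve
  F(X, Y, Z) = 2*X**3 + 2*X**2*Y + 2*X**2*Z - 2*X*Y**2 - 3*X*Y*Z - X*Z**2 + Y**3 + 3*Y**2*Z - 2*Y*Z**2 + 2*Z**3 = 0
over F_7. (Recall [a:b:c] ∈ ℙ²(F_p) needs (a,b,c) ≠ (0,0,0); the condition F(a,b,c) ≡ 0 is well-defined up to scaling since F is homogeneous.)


F(0,5,6) ≡ 3 (mod 7); P is NOT on the curve.

Evaluate F(0, 5, 6) term-by-term (mod 7).
  2*X**3 ↦ 2·0·1·1 = 0
  2*X**2*Y ↦ 2·0·5·1 = 0
  2*X**2*Z ↦ 2·0·1·6 = 0
  -2*X*Y**2 ↦ -2·0·25·1 = 0
  -3*X*Y*Z ↦ -3·0·5·6 = 0
  -X*Z**2 ↦ -1·0·1·36 = 0
  Y**3 ↦ 1·1·125·1 = 125
  3*Y**2*Z ↦ 3·1·25·6 = 450
  -2*Y*Z**2 ↦ -2·1·5·36 = -360
  2*Z**3 ↦ 2·1·1·216 = 432
Sum: F(0, 5, 6) = (0) + (0) + (0) + (0) + (0) + (0) + (125) + (450) + (-360) + (432) = 647.
Reducing mod 7: 647 ≡ 3 (mod 7).
Since F(a, b, c) ≡ 3 ≠ 0 (mod 7), P does NOT lie on the curve.


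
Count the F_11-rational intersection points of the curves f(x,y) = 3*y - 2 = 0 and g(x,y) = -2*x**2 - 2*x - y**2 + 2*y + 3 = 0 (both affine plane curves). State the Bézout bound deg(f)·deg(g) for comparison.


Common zeros: ∅; count = 0; Bézout bound = 2.

deg(f) = 1, deg(g) = 2, so Bézout bound = 2.
Scan x ∈ F_11. For each x, list the y ∈ F_11 with f(x, y) ≡ 0 and those with g(x, y) ≡ 0 (mod 11); the common zeros in that column are the intersection.
  x = 0: f ≡ 0 at y ∈ {8}; g ≡ 0 at y ∈ {3, 10}; common: ∅.
  x = 1: f ≡ 0 at y ∈ {8}; g ≡ 0 at y ∈ {1}; common: ∅.
  x = 2: f ≡ 0 at y ∈ {8}; g ≡ 0 at y ∈ {6, 7}; common: ∅.
  x = 3: f ≡ 0 at y ∈ {8}; g ≡ 0 at y ∈ ∅; common: ∅.
  x = 4: f ≡ 0 at y ∈ {8}; g ≡ 0 at y ∈ ∅; common: ∅.
  x = 5: f ≡ 0 at y ∈ {8}; g ≡ 0 at y ∈ ∅; common: ∅.
  x = 6: f ≡ 0 at y ∈ {8}; g ≡ 0 at y ∈ ∅; common: ∅.
  x = 7: f ≡ 0 at y ∈ {8}; g ≡ 0 at y ∈ ∅; common: ∅.
  x = 8: f ≡ 0 at y ∈ {8}; g ≡ 0 at y ∈ {6, 7}; common: ∅.
  x = 9: f ≡ 0 at y ∈ {8}; g ≡ 0 at y ∈ {1}; common: ∅.
  x = 10: f ≡ 0 at y ∈ {8}; g ≡ 0 at y ∈ {3, 10}; common: ∅.
Collecting: common zeros = ∅, so the count is 0.
Comparison with the Bézout bound: 0 ≤ 2 = deg(f)·deg(g), as expected for curves with no common component (the affine F_11-count falls short of the bound because intersections may lie at infinity, over extension fields, or carry multiplicity).


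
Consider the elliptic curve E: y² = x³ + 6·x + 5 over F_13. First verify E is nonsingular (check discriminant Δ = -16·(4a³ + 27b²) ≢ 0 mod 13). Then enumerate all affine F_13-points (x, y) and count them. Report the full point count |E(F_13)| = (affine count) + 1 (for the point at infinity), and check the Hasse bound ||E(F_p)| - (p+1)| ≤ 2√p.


Affine points = {(1, 5), (1, 8), (2, 5), (2, 8), (5, 2), (5, 11), (6, 6), (6, 7), (7, 0), (10, 5), (10, 8)}; affine count = 11; |E(F_13)| = 12.

Discriminant check: Δ ∝ 4a³ + 27b² = 4·6³ + 27·5² = 4·216 + 27·25 ≡ 5 (mod 13). Nonzero ⇒ E is nonsingular.
For each x ∈ F_13, compute rhs = x³ + 6·x + 5 mod 13, then count y ∈ F_13 with y² ≡ rhs.
  x = 0: rhs = 5, matching y values: none (0 points).
  x = 1: rhs = 12, matching y values: 5, 8 (2 points).
  x = 2: rhs = 12, matching y values: 5, 8 (2 points).
  x = 3: rhs = 11, matching y values: none (0 points).
  x = 4: rhs = 2, matching y values: none (0 points).
  x = 5: rhs = 4, matching y values: 2, 11 (2 points).
  x = 6: rhs = 10, matching y values: 6, 7 (2 points).
  x = 7: rhs = 0, matching y values: 0 (1 points).
  x = 8: rhs = 6, matching y values: none (0 points).
  x = 9: rhs = 8, matching y values: none (0 points).
  x = 10: rhs = 12, matching y values: 5, 8 (2 points).
  x = 11: rhs = 11, matching y values: none (0 points).
  x = 12: rhs = 11, matching y values: none (0 points).
Total affine count: 11.
Full point count |E(F_13)| = 11 + 1 = 12.
Hasse bound: |12 − (13+1)| = |-2| = 2 ≤ 2√13 ≈ 7.2111 ✓.


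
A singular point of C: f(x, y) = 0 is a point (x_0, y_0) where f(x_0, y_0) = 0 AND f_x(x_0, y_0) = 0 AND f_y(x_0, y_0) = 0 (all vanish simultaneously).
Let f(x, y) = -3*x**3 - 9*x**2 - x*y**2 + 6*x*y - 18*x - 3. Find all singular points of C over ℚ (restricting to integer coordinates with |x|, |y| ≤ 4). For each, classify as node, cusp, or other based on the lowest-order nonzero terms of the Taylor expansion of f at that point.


Singular points: {(-1, 3)}; classification: cusp.

Compute partial derivatives:
  f_x = -9*x**2 - 18*x - y**2 + 6*y - 18.
  f_y = -2*x*y + 6*x.
Scan x_0 ∈ {−4, ..., 4}. For each x_0, f_y(x_0, y) is a polynomial in y; find its integer roots y ∈ {−4, ..., 4}, then test f_x and f at those candidates.
  x = -4: f_y(-4, y) = 8*y - 24; vanishes at y ∈ {3}. (-4, 3): f_x = -81 ≠ 0.
  x = -3: f_y(-3, y) = 6*y - 18; vanishes at y ∈ {3}. (-3, 3): f_x = -36 ≠ 0.
  x = -2: f_y(-2, y) = 4*y - 12; vanishes at y ∈ {3}. (-2, 3): f_x = -9 ≠ 0.
  x = -1: f_y(-1, y) = 2*y - 6; vanishes at y ∈ {3}. (-1, 3): f_x = 0, f = 0 — SINGULAR.
  x = 0: f_y(0, y) = 0; vanishes at y ∈ {-4, -3, -2, -1, 0, 1, 2, 3, 4}. (0, -4): f_x = -58 ≠ 0; (0, -3): f_x = -45 ≠ 0; (0, -2): f_x = -34 ≠ 0; (0, -1): f_x = -25 ≠ 0; (0, 0): f_x = -18 ≠ 0; (0, 1): f_x = -13 ≠ 0; (0, 2): f_x = -10 ≠ 0; (0, 3): f_x = -9 ≠ 0; (0, 4): f_x = -10 ≠ 0.
  x = 1: f_y(1, y) = 6 - 2*y; vanishes at y ∈ {3}. (1, 3): f_x = -36 ≠ 0.
  x = 2: f_y(2, y) = 12 - 4*y; vanishes at y ∈ {3}. (2, 3): f_x = -81 ≠ 0.
  x = 3: f_y(3, y) = 18 - 6*y; vanishes at y ∈ {3}. (3, 3): f_x = -144 ≠ 0.
  x = 4: f_y(4, y) = 24 - 8*y; vanishes at y ∈ {3}. (4, 3): f_x = -225 ≠ 0.
Only singular point on the grid: (-1, 3).
Classify: substitute x = -1 + u, y = 3 + v and expand: f = -3*u**3 - u*v**2 + v**2.
No constant or linear terms (consistent with a singular point). Quadratic part: v**2. Cubic part: -3*u**3 - u*v**2.
The quadratic part v**2 is a perfect square, so there is a single (double) tangent line v = 0, i.e. y = 3. Restricting the cubic part to that line (v = 0) leaves -3*u**3 ≠ 0, so f is not divisible by v and the branch is v² ≈ 3*u**3 to lowest order — this is a cusp.
Classification: cusp.


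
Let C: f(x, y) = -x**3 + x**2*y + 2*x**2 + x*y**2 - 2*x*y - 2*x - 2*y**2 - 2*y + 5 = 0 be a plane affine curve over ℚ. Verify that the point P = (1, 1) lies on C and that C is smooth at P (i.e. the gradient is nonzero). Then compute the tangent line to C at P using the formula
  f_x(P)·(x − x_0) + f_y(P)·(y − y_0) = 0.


Tangent line at P: 5 - 5*y = 0.

Step 1: f(1, 1) = 0, so P lies on C.
Step 2: partial derivatives
  f_x(x, y) = -3*x**2 + 2*x*y + 4*x + y**2 - 2*y - 2, f_y(x, y) = x**2 + 2*x*y - 2*x - 4*y - 2.
  f_x(P) = 0, f_y(P) = -5 (gradient nonzero, so P is smooth).
Step 3: tangent line at P: 0·(x − 1) + -5·(y − 1) = 0.
Expanding: 5 - 5*y = 0.


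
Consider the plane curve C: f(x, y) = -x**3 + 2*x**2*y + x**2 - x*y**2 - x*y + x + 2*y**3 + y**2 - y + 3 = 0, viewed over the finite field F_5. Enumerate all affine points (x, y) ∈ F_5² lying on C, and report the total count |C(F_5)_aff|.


Affine F_5-points: {(0, 1), (1, 2), (3, 4), (4, 1)}; count = 4.

For each of the 25 pairs (x, y) ∈ F_5², evaluate f(x, y) mod 5. Record the zeros.
  x = 0: [0↦3, 1↦0, 2↦1, 3↦3, 4↦3]  zeros at y ∈ {1}
  x = 1: [0↦4, 1↦1, 2↦0, 3↦3, 4↦2]  zeros at y ∈ {2}
  x = 2: [0↦1, 1↦2, 2↦3, 3↦1, 4↦3]  zeros at y ∈ ∅
  x = 3: [0↦3, 1↦2, 2↦4, 3↦1, 4↦0]  zeros at y ∈ {4}
  x = 4: [0↦4, 1↦0, 2↦2, 3↦2, 4↦2]  zeros at y ∈ {1}
Collecting zeros: affine points = {(0, 1), (1, 2), (3, 4), (4, 1)}.
Total count |C(F_5)_aff| = 4.


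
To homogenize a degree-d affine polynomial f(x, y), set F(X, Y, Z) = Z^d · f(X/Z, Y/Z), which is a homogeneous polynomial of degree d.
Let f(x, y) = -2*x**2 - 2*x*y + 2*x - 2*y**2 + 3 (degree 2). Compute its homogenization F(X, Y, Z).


F(X, Y, Z) = -2*X**2 - 2*X*Y + 2*X*Z - 2*Y**2 + 3*Z**2

deg(f) = 2.
Substitute x = X/Z, y = Y/Z into f, then multiply by Z^2.
  monomial -2·x^2·y^0 ↦ -2·X^2·Y^0·Z^0.
  monomial -2·x^1·y^1 ↦ -2·X^1·Y^1·Z^0.
  monomial 2·x^1·y^0 ↦ 2·X^1·Y^0·Z^1.
  monomial -2·x^0·y^2 ↦ -2·X^0·Y^2·Z^0.
  monomial 3·x^0·y^0 ↦ 3·X^0·Y^0·Z^2.
Collecting: F(X, Y, Z) = -2*X**2 - 2*X*Y + 2*X*Z - 2*Y**2 + 3*Z**2.


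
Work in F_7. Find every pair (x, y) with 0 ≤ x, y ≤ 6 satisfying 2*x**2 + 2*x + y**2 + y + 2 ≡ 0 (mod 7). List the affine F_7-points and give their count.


Affine F_7-points: {(0, 3), (2, 0), (2, 6), (3, 1), (3, 5), (4, 0), (4, 6), (6, 3)}; count = 8.

For each of the 49 pairs (x, y) ∈ F_7², evaluate f(x, y) mod 7. Record the zeros.
  x = 0: [0↦2, 1↦4, 2↦1, 3↦0, 4↦1, 5↦4, 6↦2]  zeros at y ∈ {3}
  x = 1: [0↦6, 1↦1, 2↦5, 3↦4, 4↦5, 5↦1, 6↦6]  zeros at y ∈ ∅
  x = 2: [0↦0, 1↦2, 2↦6, 3↦5, 4↦6, 5↦2, 6↦0]  zeros at y ∈ {0, 6}
  x = 3: [0↦5, 1↦0, 2↦4, 3↦3, 4↦4, 5↦0, 6↦5]  zeros at y ∈ {1, 5}
  x = 4: [0↦0, 1↦2, 2↦6, 3↦5, 4↦6, 5↦2, 6↦0]  zeros at y ∈ {0, 6}
  x = 5: [0↦6, 1↦1, 2↦5, 3↦4, 4↦5, 5↦1, 6↦6]  zeros at y ∈ ∅
  x = 6: [0↦2, 1↦4, 2↦1, 3↦0, 4↦1, 5↦4, 6↦2]  zeros at y ∈ {3}
Collecting zeros: affine points = {(0, 3), (2, 0), (2, 6), (3, 1), (3, 5), (4, 0), (4, 6), (6, 3)}.
Total count |C(F_7)_aff| = 8.


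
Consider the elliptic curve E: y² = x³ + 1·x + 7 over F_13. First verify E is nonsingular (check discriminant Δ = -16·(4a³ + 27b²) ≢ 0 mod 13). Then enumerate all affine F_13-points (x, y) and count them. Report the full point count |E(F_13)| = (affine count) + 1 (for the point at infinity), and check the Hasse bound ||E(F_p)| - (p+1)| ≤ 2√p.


Affine points = {(1, 3), (1, 10), (2, 2), (2, 11), (4, 6), (4, 7), (9, 2), (9, 11), (10, 4), (10, 9), (11, 6), (11, 7)}; affine count = 12; |E(F_13)| = 13.

Discriminant check: Δ ∝ 4a³ + 27b² = 4·1³ + 27·7² = 4·1 + 27·49 ≡ 1 (mod 13). Nonzero ⇒ E is nonsingular.
For each x ∈ F_13, compute rhs = x³ + 1·x + 7 mod 13, then count y ∈ F_13 with y² ≡ rhs.
  x = 0: rhs = 7, matching y values: none (0 points).
  x = 1: rhs = 9, matching y values: 3, 10 (2 points).
  x = 2: rhs = 4, matching y values: 2, 11 (2 points).
  x = 3: rhs = 11, matching y values: none (0 points).
  x = 4: rhs = 10, matching y values: 6, 7 (2 points).
  x = 5: rhs = 7, matching y values: none (0 points).
  x = 6: rhs = 8, matching y values: none (0 points).
  x = 7: rhs = 6, matching y values: none (0 points).
  x = 8: rhs = 7, matching y values: none (0 points).
  x = 9: rhs = 4, matching y values: 2, 11 (2 points).
  x = 10: rhs = 3, matching y values: 4, 9 (2 points).
  x = 11: rhs = 10, matching y values: 6, 7 (2 points).
  x = 12: rhs = 5, matching y values: none (0 points).
Total affine count: 12.
Full point count |E(F_13)| = 12 + 1 = 13.
Hasse bound: |13 − (13+1)| = |-1| = 1 ≤ 2√13 ≈ 7.2111 ✓.


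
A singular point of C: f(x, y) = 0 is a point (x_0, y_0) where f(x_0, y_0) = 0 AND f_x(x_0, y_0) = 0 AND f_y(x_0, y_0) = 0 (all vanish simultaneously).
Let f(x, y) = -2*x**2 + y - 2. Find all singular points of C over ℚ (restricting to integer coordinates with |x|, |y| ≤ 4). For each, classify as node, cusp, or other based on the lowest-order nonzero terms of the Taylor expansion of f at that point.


No singular points in the scanned grid; C is smooth there.

Compute partial derivatives:
  f_x = -4*x.
  f_y = 1.
f_y = 1 is a nonzero constant, so f_y never vanishes: no point (x, y) can satisfy f = f_x = f_y = 0. In particular no (x, y) ∈ {−4, ..., 4}² is singular; the curve is smooth.


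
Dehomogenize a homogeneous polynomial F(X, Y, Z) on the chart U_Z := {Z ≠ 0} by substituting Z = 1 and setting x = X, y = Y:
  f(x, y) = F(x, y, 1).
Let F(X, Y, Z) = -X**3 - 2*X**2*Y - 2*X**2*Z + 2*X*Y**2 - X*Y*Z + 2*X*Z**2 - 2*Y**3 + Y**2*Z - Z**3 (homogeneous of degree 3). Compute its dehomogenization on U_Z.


f(x, y) = -x**3 - 2*x**2*y - 2*x**2 + 2*x*y**2 - x*y + 2*x - 2*y**3 + y**2 - 1

On U_Z we set Z = 1. Each monomial c·X^i·Y^j·Z^k in F becomes c·x^i·y^j·1^k = c·x^i·y^j.
Substituting Z = 1: F(X, Y, 1) = -x**3 - 2*x**2*y - 2*x**2 + 2*x*y**2 - x*y + 2*x - 2*y**3 + y**2 - 1.
Note: deg(f) ≤ deg(F) = 3; strict inequality happens when F is divisible by Z (lost terms).


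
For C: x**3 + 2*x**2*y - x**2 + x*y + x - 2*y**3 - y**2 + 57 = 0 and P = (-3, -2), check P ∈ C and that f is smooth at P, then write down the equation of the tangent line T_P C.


Tangent line at P: 56*x - 5*y + 158 = 0.

Step 1: f(-3, -2) = 0, so P lies on C.
Step 2: partial derivatives
  f_x(x, y) = 3*x**2 + 4*x*y - 2*x + y + 1, f_y(x, y) = 2*x**2 + x - 6*y**2 - 2*y.
  f_x(P) = 56, f_y(P) = -5 (gradient nonzero, so P is smooth).
Step 3: tangent line at P: 56·(x − -3) + -5·(y − -2) = 0.
Expanding: 56*x - 5*y + 158 = 0.


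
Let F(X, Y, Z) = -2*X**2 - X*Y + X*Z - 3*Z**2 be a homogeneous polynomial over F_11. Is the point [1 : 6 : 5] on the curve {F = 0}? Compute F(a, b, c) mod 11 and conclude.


F(1,6,5) ≡ 10 (mod 11); P is NOT on the curve.

Evaluate F(1, 6, 5) term-by-term (mod 11).
  -2*X**2 ↦ -2·1·1·1 = -2
  -X*Y ↦ -1·1·6·1 = -6
  X*Z ↦ 1·1·1·5 = 5
  -3*Z**2 ↦ -3·1·1·25 = -75
Sum: F(1, 6, 5) = (-2) + (-6) + (5) + (-75) = -78.
Reducing mod 11: -78 ≡ 10 (mod 11).
Since F(a, b, c) ≡ 10 ≠ 0 (mod 11), P does NOT lie on the curve.


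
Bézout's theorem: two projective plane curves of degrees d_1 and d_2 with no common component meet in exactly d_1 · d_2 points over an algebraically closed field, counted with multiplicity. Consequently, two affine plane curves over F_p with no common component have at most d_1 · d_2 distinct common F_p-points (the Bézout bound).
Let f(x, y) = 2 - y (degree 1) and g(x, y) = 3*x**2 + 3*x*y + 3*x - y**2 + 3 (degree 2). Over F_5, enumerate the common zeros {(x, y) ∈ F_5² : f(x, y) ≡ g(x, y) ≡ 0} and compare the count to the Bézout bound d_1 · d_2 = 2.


Common zeros: ∅; count = 0; Bézout bound = 2.

deg(f) = 1, deg(g) = 2, so Bézout bound = 2.
Scan x ∈ F_5. For each x, list the y ∈ F_5 with f(x, y) ≡ 0 and those with g(x, y) ≡ 0 (mod 5); the common zeros in that column are the intersection.
  x = 0: f ≡ 0 at y ∈ {2}; g ≡ 0 at y ∈ ∅; common: ∅.
  x = 1: f ≡ 0 at y ∈ {2}; g ≡ 0 at y ∈ {4}; common: ∅.
  x = 2: f ≡ 0 at y ∈ {2}; g ≡ 0 at y ∈ {3}; common: ∅.
  x = 3: f ≡ 0 at y ∈ {2}; g ≡ 0 at y ∈ ∅; common: ∅.
  x = 4: f ≡ 0 at y ∈ {2}; g ≡ 0 at y ∈ {3, 4}; common: ∅.
Collecting: common zeros = ∅, so the count is 0.
Comparison with the Bézout bound: 0 ≤ 2 = deg(f)·deg(g), as expected for curves with no common component (the affine F_5-count falls short of the bound because intersections may lie at infinity, over extension fields, or carry multiplicity).


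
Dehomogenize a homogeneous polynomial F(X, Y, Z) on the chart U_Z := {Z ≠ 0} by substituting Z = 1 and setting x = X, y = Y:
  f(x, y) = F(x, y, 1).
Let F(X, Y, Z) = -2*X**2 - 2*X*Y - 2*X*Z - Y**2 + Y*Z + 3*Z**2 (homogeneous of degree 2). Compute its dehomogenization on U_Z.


f(x, y) = -2*x**2 - 2*x*y - 2*x - y**2 + y + 3

On U_Z we set Z = 1. Each monomial c·X^i·Y^j·Z^k in F becomes c·x^i·y^j·1^k = c·x^i·y^j.
Substituting Z = 1: F(X, Y, 1) = -2*x**2 - 2*x*y - 2*x - y**2 + y + 3.
Note: deg(f) ≤ deg(F) = 2; strict inequality happens when F is divisible by Z (lost terms).
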